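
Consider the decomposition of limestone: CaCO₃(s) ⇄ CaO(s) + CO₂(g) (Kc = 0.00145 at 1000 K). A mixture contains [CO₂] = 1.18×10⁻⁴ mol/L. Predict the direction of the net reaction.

(CaCO₃, CaO are pure solids — omitted from Qc.)
Qc = [CO₂] = 1.18×10⁻⁴
Qc = 1.18×10⁻⁴ < Kc = 0.00145, so the forward reaction proceeds.

to the right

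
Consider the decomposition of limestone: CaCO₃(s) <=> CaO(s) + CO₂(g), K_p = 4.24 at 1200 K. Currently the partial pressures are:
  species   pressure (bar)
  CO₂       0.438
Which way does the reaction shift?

forward (toward products)

(CaCO₃, CaO are pure solids — omitted from Q_p.)
Q_p = P(CO₂) = 0.438
Q_p = 0.438 < K_p = 4.24, so the forward reaction proceeds.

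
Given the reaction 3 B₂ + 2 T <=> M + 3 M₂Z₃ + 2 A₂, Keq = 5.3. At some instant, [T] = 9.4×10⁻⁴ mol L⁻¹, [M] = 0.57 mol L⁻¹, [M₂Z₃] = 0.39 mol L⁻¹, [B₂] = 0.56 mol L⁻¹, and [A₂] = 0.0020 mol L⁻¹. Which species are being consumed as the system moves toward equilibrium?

Q = [M]·[M₂Z₃]³·[A₂]² / ([B₂]³·[T]²) = (0.57)·(0.39)³·(0.0020)² / ((0.56)³·(9.4×10⁻⁴)²) = 0.87
Q = 0.87 < Keq = 5.3: net forward reaction.

B₂, T (reactants)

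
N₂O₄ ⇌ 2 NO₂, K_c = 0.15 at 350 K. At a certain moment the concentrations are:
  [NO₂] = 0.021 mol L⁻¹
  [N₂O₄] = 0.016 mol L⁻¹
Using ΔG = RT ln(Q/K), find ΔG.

Q_c = [NO₂]² / [N₂O₄] = (0.021)² / (0.016) = 0.0276
ΔG = RT ln(Q_c/K_c) = (8.314 J mol⁻¹ K⁻¹)(350 K) × ln(0.0276/0.15)
   = (2.910 kJ/mol)(-1.693) = -4.93 kJ/mol
ΔG < 0, so the forward reaction is spontaneous (proceeds forward).

ΔG = -4.93 kJ/mol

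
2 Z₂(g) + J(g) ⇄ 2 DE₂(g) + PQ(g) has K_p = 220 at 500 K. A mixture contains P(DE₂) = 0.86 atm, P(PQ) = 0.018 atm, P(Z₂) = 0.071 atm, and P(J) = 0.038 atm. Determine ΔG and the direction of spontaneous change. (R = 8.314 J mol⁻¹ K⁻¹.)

ΔG = -4.79 kJ/mol; the forward reaction is spontaneous

Q_p = P(DE₂)²·P(PQ) / (P(Z₂)²·P(J)) = (0.86)²·(0.018) / ((0.071)²·(0.038)) = 69.5
ΔG = RT ln(Q_p/K_p) = (8.314 J mol⁻¹ K⁻¹)(500 K) × ln(69.5/220)
   = (4.157 kJ/mol)(-1.152) = -4.79 kJ/mol
ΔG < 0, so the forward reaction is spontaneous (proceeds forward).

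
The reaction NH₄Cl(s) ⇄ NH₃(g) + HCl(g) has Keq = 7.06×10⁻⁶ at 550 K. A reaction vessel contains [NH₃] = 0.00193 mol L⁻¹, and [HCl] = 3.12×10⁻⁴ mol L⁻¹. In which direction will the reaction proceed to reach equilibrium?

(NH₄Cl is a pure solid — omitted from Q.)
Q = [NH₃]·[HCl] = (0.00193)·(3.12×10⁻⁴) = 6.02×10⁻⁷
Q = 6.02×10⁻⁷ < Keq = 7.06×10⁻⁶, so the forward reaction proceeds.

in the forward direction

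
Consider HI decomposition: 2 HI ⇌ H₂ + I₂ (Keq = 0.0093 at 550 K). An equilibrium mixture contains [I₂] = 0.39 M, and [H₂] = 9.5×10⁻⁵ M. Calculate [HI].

[HI] = 0.063 M

At equilibrium, Keq = [H₂]·[I₂] / [HI]² = 0.0093.
(9.5×10⁻⁵)·(0.39) / ([HI])² = 0.0093
[HI]² = 0.00398 ⇒ [HI] = 0.063 M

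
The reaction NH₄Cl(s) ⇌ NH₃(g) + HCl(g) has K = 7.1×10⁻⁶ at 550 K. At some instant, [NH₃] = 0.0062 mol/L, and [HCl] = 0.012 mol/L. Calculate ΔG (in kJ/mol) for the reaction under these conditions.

ΔG = 10.7 kJ/mol

(NH₄Cl is a pure solid — omitted from Q.)
Q = [NH₃]·[HCl] = (0.0062)·(0.012) = 7.44×10⁻⁵
ΔG = RT ln(Q/K) = (8.314 J mol⁻¹ K⁻¹)(550 K) × ln(7.44×10⁻⁵/7.1×10⁻⁶)
   = (4.573 kJ/mol)(2.349) = 10.7 kJ/mol
ΔG > 0, so the forward reaction is non-spontaneous (proceeds in reverse).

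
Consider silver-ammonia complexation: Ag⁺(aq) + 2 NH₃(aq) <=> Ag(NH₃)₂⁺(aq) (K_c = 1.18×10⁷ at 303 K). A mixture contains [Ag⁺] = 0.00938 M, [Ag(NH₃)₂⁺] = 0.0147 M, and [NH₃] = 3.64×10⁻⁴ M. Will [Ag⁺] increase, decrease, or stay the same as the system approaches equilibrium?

stay the same

Q_c = [Ag(NH₃)₂⁺] / ([Ag⁺]·[NH₃]²) = (0.0147) / ((0.00938)·(3.64×10⁻⁴)²) = 1.18×10⁷
Q_c = 1.18×10⁷ = K_c; the system is at equilibrium.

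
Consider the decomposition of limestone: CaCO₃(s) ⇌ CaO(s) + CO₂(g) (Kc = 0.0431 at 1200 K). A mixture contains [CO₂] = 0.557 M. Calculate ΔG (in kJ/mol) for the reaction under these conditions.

ΔG = 25.5 kJ/mol

(CaCO₃, CaO are pure solids — omitted from Qc.)
Qc = [CO₂] = 0.557
ΔG = RT ln(Qc/Kc) = (8.314 J mol⁻¹ K⁻¹)(1200 K) × ln(0.557/0.0431)
   = (9.977 kJ/mol)(2.559) = 25.5 kJ/mol
ΔG > 0, so the forward reaction is non-spontaneous (proceeds in reverse).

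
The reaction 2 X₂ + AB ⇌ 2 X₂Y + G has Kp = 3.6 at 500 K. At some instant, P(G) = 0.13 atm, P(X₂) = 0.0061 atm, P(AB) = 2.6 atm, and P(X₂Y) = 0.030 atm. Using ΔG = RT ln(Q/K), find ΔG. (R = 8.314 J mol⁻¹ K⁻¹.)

Qp = P(X₂Y)²·P(G) / (P(X₂)²·P(AB)) = (0.030)²·(0.13) / ((0.0061)²·(2.6)) = 1.21
ΔG = RT ln(Qp/Kp) = (8.314 J mol⁻¹ K⁻¹)(500 K) × ln(1.21/3.6)
   = (4.157 kJ/mol)(-1.090) = -4.53 kJ/mol
ΔG < 0, so the forward reaction is spontaneous (proceeds forward).

ΔG = -4.53 kJ/mol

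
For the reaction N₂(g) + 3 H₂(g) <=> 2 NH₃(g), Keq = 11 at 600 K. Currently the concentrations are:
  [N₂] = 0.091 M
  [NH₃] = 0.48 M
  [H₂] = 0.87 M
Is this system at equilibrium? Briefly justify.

no; Q < K, reaction proceeds forward

Q = [NH₃]² / ([N₂]·[H₂]³) = (0.48)² / ((0.091)·(0.87)³) = 3.8
Q = 3.8 < Keq = 11: net forward reaction.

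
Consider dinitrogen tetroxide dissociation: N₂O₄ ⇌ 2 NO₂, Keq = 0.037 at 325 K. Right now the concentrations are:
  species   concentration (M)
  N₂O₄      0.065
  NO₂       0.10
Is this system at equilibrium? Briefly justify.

no; Q > K, reaction proceeds in reverse

Q = [NO₂]² / [N₂O₄] = (0.10)² / (0.065) = 0.15
Q = 0.15 > Keq = 0.037: net reverse reaction.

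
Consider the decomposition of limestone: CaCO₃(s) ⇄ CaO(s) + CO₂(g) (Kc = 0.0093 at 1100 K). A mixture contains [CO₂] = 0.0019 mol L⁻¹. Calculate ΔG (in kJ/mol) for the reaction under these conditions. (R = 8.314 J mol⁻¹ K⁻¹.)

ΔG = -14.5 kJ/mol

(CaCO₃, CaO are pure solids — omitted from Qc.)
Qc = [CO₂] = 0.00190
ΔG = RT ln(Qc/Kc) = (8.314 J mol⁻¹ K⁻¹)(1100 K) × ln(0.00190/0.0093)
   = (9.145 kJ/mol)(-1.588) = -14.5 kJ/mol
ΔG < 0, so the forward reaction is spontaneous (proceeds forward).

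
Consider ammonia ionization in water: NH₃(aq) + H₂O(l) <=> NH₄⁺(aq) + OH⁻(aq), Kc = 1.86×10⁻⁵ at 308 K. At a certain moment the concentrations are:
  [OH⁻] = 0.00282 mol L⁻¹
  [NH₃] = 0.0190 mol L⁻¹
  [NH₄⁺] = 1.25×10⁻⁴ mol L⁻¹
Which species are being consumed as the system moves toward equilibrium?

(H₂O is a pure liquid — omitted from Qc.)
Qc = [NH₄⁺]·[OH⁻] / [NH₃] = (1.25×10⁻⁴)·(0.00282) / (0.0190) = 1.86×10⁻⁵
Qc = 1.86×10⁻⁵ = Kc; the system is at equilibrium.

none (at equilibrium)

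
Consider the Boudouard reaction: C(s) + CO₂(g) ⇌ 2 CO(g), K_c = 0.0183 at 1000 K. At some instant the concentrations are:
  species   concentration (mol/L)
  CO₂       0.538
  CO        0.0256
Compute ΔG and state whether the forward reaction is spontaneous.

ΔG = -22.5 kJ/mol; the forward reaction is spontaneous

(C is a pure solid — omitted from Q_c.)
Q_c = [CO]² / [CO₂] = (0.0256)² / (0.538) = 0.00122
ΔG = RT ln(Q_c/K_c) = (8.314 J mol⁻¹ K⁻¹)(1000 K) × ln(0.00122/0.0183)
   = (8.314 kJ/mol)(-2.708) = -22.5 kJ/mol
ΔG < 0, so the forward reaction is spontaneous (proceeds forward).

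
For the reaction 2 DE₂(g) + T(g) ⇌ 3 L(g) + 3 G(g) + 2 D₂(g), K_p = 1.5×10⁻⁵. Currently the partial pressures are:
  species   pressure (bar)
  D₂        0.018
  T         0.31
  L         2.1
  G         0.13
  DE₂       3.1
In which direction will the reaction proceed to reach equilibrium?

Q_p = P(L)³·P(G)³·P(D₂)² / (P(DE₂)²·P(T)) = (2.1)³·(0.13)³·(0.018)² / ((3.1)²·(0.31)) = 2.2×10⁻⁶
Q_p = 2.2×10⁻⁶ < K_p = 1.5×10⁻⁵, so the forward reaction proceeds.

to the right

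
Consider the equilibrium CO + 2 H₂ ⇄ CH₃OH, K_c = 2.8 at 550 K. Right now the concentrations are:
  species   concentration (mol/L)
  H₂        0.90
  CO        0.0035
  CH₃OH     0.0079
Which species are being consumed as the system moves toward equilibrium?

Q_c = [CH₃OH] / ([CO]·[H₂]²) = (0.0079) / ((0.0035)·(0.90)²) = 2.8
Q_c = 2.8 = K_c; the system is at equilibrium.

none (at equilibrium)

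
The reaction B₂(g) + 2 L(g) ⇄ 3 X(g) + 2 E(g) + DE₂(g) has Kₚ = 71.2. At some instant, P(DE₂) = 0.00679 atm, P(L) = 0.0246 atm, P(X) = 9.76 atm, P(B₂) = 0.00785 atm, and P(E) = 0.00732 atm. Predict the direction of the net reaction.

Qₚ = P(X)³·P(E)²·P(DE₂) / (P(B₂)·P(L)²) = (9.76)³·(0.00732)²·(0.00679) / ((0.00785)·(0.0246)²) = 71.2
Qₚ = 71.2 = Kₚ, so the system is already at equilibrium.

neither direction; the system is at equilibrium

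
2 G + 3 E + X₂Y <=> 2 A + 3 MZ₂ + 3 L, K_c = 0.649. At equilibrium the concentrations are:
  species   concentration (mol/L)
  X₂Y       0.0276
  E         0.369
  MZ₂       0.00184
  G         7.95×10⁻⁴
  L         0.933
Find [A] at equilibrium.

At equilibrium, K_c = [A]²·[MZ₂]³·[L]³ / ([G]²·[E]³·[X₂Y]) = 0.649.
([A])²·(0.00184)³·(0.933)³ / ((7.95×10⁻⁴)²·(0.369)³·(0.0276)) = 0.649
[A]² = 0.112 ⇒ [A] = 0.335 mol/L

[A] = 0.335 mol/L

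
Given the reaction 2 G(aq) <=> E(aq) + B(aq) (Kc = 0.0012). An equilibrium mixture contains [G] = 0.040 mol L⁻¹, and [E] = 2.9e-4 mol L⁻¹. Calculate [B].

[B] = 0.0066 mol L⁻¹

At equilibrium, Kc = [E]·[B] / [G]² = 0.0012.
(2.9e-4)·([B]) / (0.040)² = 0.0012
[B] = 0.00662 = 0.0066 mol L⁻¹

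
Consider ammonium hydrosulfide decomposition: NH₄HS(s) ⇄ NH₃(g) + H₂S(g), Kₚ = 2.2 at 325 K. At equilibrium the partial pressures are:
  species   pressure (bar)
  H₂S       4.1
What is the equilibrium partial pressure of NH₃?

(NH₄HS is a pure solid — omitted from Kₚ.)
At equilibrium, Kₚ = P(NH₃)·P(H₂S) = 2.2.
(P(NH₃))·(4.1) = 2.2
P(NH₃) = 0.537 = 0.54 bar

P(NH₃) = 0.54 bar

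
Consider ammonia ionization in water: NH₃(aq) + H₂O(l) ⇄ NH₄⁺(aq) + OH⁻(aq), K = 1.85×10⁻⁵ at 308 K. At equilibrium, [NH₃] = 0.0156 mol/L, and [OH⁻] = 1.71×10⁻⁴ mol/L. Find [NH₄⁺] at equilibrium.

(H₂O is a pure liquid — omitted from K.)
At equilibrium, K = [NH₄⁺]·[OH⁻] / [NH₃] = 1.85×10⁻⁵.
([NH₄⁺])·(1.71×10⁻⁴) / (0.0156) = 1.85×10⁻⁵
[NH₄⁺] = 0.00169 mol/L

[NH₄⁺] = 0.00169 mol/L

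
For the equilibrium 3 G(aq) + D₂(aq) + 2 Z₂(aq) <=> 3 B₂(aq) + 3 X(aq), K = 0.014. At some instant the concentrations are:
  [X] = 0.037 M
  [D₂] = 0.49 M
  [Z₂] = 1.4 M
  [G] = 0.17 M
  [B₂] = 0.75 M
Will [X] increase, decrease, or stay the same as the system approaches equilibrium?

increase

Q = [B₂]³·[X]³ / ([G]³·[D₂]·[Z₂]²) = (0.75)³·(0.037)³ / ((0.17)³·(0.49)·(1.4)²) = 0.0045
Q = 0.0045 < K = 0.014: net forward reaction.
X is a product, so it increases.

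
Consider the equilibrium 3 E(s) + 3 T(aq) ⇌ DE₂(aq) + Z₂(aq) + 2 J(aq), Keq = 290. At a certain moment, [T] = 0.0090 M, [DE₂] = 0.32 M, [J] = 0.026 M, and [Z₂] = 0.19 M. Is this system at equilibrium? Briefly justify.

no; Q < K, reaction proceeds forward

(E is a pure solid — omitted from Q.)
Q = [DE₂]·[Z₂]·[J]² / [T]³ = (0.32)·(0.19)·(0.026)² / (0.0090)³ = 56
Q = 56 < Keq = 290: net forward reaction.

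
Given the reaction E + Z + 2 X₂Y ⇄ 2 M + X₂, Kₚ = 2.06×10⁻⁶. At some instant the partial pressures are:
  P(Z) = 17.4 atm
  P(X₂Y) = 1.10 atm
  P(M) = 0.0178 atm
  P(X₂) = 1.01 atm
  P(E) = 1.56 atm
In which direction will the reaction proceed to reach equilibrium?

Qₚ = P(M)²·P(X₂) / (P(E)·P(Z)·P(X₂Y)²) = (0.0178)²·(1.01) / ((1.56)·(17.4)·(1.10)²) = 9.74×10⁻⁶
Qₚ = 9.74×10⁻⁶ > Kₚ = 2.06×10⁻⁶, so the reverse reaction proceeds.

in the reverse direction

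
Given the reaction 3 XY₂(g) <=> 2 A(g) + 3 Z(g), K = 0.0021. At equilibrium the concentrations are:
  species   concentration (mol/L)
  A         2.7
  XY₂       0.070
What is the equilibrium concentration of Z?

At equilibrium, K = [A]²·[Z]³ / [XY₂]³ = 0.0021.
(2.7)²·([Z])³ / (0.070)³ = 0.0021
[Z]³ = 9.88×10⁻⁸ ⇒ [Z] = 0.0046 mol/L

[Z] = 0.0046 mol/L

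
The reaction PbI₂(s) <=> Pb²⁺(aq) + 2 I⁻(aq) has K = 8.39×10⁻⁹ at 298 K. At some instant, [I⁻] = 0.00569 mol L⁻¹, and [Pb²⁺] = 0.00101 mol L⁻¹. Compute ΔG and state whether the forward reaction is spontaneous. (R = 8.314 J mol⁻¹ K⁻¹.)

ΔG = 3.37 kJ/mol; the forward reaction is non-spontaneous

(PbI₂ is a pure solid — omitted from Q.)
Q = [Pb²⁺]·[I⁻]² = (0.00101)·(0.00569)² = 3.27×10⁻⁸
ΔG = RT ln(Q/K) = (8.314 J mol⁻¹ K⁻¹)(298 K) × ln(3.27×10⁻⁸/8.39×10⁻⁹)
   = (2.478 kJ/mol)(1.360) = 3.37 kJ/mol
ΔG > 0, so the forward reaction is non-spontaneous (proceeds in reverse).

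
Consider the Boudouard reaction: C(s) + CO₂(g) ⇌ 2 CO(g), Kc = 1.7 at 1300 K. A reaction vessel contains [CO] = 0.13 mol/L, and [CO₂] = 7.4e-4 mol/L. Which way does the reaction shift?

toward reactants

(C is a pure solid — omitted from Qc.)
Qc = [CO]² / [CO₂] = (0.13)² / (7.4e-4) = 23
Qc = 23 > Kc = 1.7, so the reverse reaction proceeds.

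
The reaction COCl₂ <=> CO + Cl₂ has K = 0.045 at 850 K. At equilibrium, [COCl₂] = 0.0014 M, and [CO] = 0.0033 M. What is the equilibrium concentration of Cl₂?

[Cl₂] = 0.019 M

At equilibrium, K = [CO]·[Cl₂] / [COCl₂] = 0.045.
(0.0033)·([Cl₂]) / (0.0014) = 0.045
[Cl₂] = 0.0191 = 0.019 M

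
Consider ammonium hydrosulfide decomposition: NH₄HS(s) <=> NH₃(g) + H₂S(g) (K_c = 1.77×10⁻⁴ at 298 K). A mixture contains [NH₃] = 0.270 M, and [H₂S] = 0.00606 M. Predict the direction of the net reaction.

to the left

(NH₄HS is a pure solid — omitted from Q_c.)
Q_c = [NH₃]·[H₂S] = (0.270)·(0.00606) = 0.00164
Q_c = 0.00164 > K_c = 1.77×10⁻⁴, so the reverse reaction proceeds.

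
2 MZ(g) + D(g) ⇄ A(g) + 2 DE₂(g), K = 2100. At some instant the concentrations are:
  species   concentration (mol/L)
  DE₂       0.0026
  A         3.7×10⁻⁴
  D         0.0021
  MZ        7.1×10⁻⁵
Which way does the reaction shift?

Q = [A]·[DE₂]² / ([MZ]²·[D]) = (3.7×10⁻⁴)·(0.0026)² / ((7.1×10⁻⁵)²·(0.0021)) = 240
Q = 240 < K = 2100, so the forward reaction proceeds.

forward (toward products)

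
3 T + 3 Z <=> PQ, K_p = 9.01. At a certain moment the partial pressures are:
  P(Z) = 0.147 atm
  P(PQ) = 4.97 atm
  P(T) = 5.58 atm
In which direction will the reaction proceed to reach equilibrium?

Q_p = P(PQ) / (P(T)³·P(Z)³) = (4.97) / ((5.58)³·(0.147)³) = 9.01
Q_p = 9.01 = K_p, so the system is already at equilibrium.

no net change (already at equilibrium)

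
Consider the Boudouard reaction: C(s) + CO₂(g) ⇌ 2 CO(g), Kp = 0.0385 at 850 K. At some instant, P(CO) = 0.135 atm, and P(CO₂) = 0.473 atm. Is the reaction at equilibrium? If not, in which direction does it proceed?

no net change (already at equilibrium)

(C is a pure solid — omitted from Qp.)
Qp = P(CO)² / P(CO₂) = (0.135)² / (0.473) = 0.0385
Qp = 0.0385 = Kp, so the system is already at equilibrium.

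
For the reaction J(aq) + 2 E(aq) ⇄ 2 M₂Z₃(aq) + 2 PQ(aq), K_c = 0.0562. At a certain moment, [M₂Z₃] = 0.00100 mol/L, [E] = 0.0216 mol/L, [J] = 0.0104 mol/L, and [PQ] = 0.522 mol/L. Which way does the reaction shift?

Q_c = [M₂Z₃]²·[PQ]² / ([J]·[E]²) = (0.00100)²·(0.522)² / ((0.0104)·(0.0216)²) = 0.0562
Q_c = 0.0562 = K_c, so the system is already at equilibrium.

at equilibrium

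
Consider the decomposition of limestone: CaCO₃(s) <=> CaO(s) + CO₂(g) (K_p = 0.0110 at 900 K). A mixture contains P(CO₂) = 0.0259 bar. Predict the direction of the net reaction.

(CaCO₃, CaO are pure solids — omitted from Q_p.)
Q_p = P(CO₂) = 0.0259
Q_p = 0.0259 > K_p = 0.0110, so the reverse reaction proceeds.

reverse (toward reactants)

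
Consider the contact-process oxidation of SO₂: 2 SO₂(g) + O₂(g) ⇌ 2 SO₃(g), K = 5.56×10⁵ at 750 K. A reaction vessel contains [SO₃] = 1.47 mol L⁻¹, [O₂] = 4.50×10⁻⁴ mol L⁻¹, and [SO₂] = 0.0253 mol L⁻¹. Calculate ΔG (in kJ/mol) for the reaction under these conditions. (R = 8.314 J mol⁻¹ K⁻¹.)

Q = [SO₃]² / ([SO₂]²·[O₂]) = (1.47)² / ((0.0253)²·(4.50×10⁻⁴)) = 7.50×10⁶
ΔG = RT ln(Q/K) = (8.314 J mol⁻¹ K⁻¹)(750 K) × ln(7.50×10⁶/5.56×10⁵)
   = (6.236 kJ/mol)(2.602) = 16.2 kJ/mol
ΔG > 0, so the forward reaction is non-spontaneous (proceeds in reverse).

ΔG = 16.2 kJ/mol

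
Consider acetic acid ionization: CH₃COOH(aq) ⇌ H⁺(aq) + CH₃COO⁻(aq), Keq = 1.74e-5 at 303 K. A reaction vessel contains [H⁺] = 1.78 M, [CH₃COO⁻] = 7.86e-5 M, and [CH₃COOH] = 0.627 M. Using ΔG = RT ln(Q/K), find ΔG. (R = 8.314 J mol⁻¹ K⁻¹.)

Q = [H⁺]·[CH₃COO⁻] / [CH₃COOH] = (1.78)·(7.86e-5) / (0.627) = 2.23e-4
ΔG = RT ln(Q/Keq) = (8.314 J mol⁻¹ K⁻¹)(303 K) × ln(2.23e-4/1.74e-5)
   = (2.519 kJ/mol)(2.551) = 6.43 kJ/mol
ΔG > 0, so the forward reaction is non-spontaneous (proceeds in reverse).

ΔG = 6.43 kJ/mol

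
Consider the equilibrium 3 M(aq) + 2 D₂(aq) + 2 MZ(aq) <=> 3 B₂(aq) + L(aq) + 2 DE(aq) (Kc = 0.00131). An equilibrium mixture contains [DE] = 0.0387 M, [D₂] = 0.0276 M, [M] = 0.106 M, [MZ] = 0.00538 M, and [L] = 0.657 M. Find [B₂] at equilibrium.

[B₂] = 3.27e-4 M

At equilibrium, Kc = [B₂]³·[L]·[DE]² / ([M]³·[D₂]²·[MZ]²) = 0.00131.
([B₂])³·(0.657)·(0.0387)² / ((0.106)³·(0.0276)²·(0.00538)²) = 0.00131
[B₂]³ = 3.50e-11 ⇒ [B₂] = 3.27e-4 M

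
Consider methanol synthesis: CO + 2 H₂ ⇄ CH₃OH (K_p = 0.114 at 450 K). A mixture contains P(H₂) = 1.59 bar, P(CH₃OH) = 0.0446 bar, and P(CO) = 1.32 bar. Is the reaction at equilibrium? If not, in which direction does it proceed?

Q_p = P(CH₃OH) / (P(CO)·P(H₂)²) = (0.0446) / ((1.32)·(1.59)²) = 0.0134
Q_p = 0.0134 < K_p = 0.114, so the forward reaction proceeds.

toward products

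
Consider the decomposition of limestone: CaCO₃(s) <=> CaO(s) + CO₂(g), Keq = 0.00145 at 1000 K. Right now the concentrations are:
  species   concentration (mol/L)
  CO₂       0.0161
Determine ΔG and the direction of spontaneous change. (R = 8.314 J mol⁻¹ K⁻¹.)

(CaCO₃, CaO are pure solids — omitted from Q.)
Q = [CO₂] = 0.0161
ΔG = RT ln(Q/Keq) = (8.314 J mol⁻¹ K⁻¹)(1000 K) × ln(0.0161/0.00145)
   = (8.314 kJ/mol)(2.407) = 20.0 kJ/mol
ΔG > 0, so the forward reaction is non-spontaneous (proceeds in reverse).

ΔG = 20.0 kJ/mol; the forward reaction is non-spontaneous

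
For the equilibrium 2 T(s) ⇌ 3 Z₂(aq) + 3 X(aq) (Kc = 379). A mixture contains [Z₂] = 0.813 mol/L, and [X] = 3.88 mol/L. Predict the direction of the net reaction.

(T is a pure solid — omitted from Qc.)
Qc = [Z₂]³·[X]³ = (0.813)³·(3.88)³ = 31.4
Qc = 31.4 < Kc = 379, so the forward reaction proceeds.

forward (toward products)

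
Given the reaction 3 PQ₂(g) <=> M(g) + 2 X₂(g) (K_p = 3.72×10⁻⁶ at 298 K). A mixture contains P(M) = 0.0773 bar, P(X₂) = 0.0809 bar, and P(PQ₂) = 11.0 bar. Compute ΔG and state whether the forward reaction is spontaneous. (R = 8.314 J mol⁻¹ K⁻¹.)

Q_p = P(M)·P(X₂)² / P(PQ₂)³ = (0.0773)·(0.0809)² / (11.0)³ = 3.80×10⁻⁷
ΔG = RT ln(Q_p/K_p) = (8.314 J mol⁻¹ K⁻¹)(298 K) × ln(3.80×10⁻⁷/3.72×10⁻⁶)
   = (2.478 kJ/mol)(-2.281) = -5.65 kJ/mol
ΔG < 0, so the forward reaction is spontaneous (proceeds forward).

ΔG = -5.65 kJ/mol; the forward reaction is spontaneous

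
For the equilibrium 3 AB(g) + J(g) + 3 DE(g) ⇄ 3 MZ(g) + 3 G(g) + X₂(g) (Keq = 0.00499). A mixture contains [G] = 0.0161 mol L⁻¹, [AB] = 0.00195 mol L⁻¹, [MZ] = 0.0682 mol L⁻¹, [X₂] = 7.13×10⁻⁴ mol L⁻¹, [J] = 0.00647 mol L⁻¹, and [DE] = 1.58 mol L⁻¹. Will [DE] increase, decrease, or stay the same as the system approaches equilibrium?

Q = [MZ]³·[G]³·[X₂] / ([AB]³·[J]·[DE]³) = (0.0682)³·(0.0161)³·(7.13×10⁻⁴) / ((0.00195)³·(0.00647)·(1.58)³) = 0.00499
Q = 0.00499 = Keq; the system is at equilibrium.

stay the same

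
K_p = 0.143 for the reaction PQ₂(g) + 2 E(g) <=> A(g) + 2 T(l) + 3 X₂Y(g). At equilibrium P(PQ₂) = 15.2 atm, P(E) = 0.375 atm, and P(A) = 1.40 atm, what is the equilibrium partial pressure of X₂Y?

P(X₂Y) = 0.602 atm

(T is a pure liquid — omitted from K_p.)
At equilibrium, K_p = P(A)·P(X₂Y)³ / (P(PQ₂)·P(E)²) = 0.143.
(1.40)·(P(X₂Y))³ / ((15.2)·(0.375)²) = 0.143
P(X₂Y)³ = 0.218 ⇒ P(X₂Y) = 0.602 atm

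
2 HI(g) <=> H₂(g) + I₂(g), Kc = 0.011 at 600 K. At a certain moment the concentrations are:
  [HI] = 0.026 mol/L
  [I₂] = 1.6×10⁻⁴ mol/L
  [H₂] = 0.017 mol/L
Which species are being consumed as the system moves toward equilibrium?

HI (reactants)

Qc = [H₂]·[I₂] / [HI]² = (0.017)·(1.6×10⁻⁴) / (0.026)² = 0.0040
Qc = 0.0040 < Kc = 0.011: net forward reaction.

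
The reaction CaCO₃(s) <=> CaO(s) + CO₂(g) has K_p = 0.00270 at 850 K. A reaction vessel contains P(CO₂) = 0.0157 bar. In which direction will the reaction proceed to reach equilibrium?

toward reactants

(CaCO₃, CaO are pure solids — omitted from Q_p.)
Q_p = P(CO₂) = 0.0157
Q_p = 0.0157 > K_p = 0.00270, so the reverse reaction proceeds.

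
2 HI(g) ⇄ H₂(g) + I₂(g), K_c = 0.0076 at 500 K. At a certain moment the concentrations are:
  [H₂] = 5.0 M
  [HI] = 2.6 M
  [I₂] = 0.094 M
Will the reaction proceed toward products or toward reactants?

toward reactants

Q_c = [H₂]·[I₂] / [HI]² = (5.0)·(0.094) / (2.6)² = 0.070
Q_c = 0.070 > K_c = 0.0076, so the reverse reaction proceeds.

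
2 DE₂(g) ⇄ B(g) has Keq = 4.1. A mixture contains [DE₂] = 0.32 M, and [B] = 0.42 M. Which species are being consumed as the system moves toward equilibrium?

none (at equilibrium)

Q = [B] / [DE₂]² = (0.42) / (0.32)² = 4.1
Q = 4.1 = Keq; the system is at equilibrium.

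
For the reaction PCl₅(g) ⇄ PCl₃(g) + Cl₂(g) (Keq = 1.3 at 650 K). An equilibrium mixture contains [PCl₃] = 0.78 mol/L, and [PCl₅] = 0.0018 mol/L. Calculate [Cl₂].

At equilibrium, Keq = [PCl₃]·[Cl₂] / [PCl₅] = 1.3.
(0.78)·([Cl₂]) / (0.0018) = 1.3
[Cl₂] = 0.00300 = 0.0030 mol/L

[Cl₂] = 0.0030 mol/L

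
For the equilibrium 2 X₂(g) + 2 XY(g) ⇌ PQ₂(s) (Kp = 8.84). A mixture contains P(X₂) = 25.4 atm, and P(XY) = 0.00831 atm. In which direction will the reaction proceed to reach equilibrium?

in the reverse direction

(PQ₂ is a pure solid — omitted from Qp.)
Qp = 1 / (P(X₂)²·P(XY)²) = 1 / ((25.4)²·(0.00831)²) = 22.4
Qp = 22.4 > Kp = 8.84, so the reverse reaction proceeds.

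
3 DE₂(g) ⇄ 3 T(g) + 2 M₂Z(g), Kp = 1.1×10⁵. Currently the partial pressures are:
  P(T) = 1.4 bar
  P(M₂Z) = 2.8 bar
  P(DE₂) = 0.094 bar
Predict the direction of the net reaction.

forward (toward products)

Qp = P(T)³·P(M₂Z)² / P(DE₂)³ = (1.4)³·(2.8)² / (0.094)³ = 26000
Qp = 26000 < Kp = 1.1×10⁵, so the forward reaction proceeds.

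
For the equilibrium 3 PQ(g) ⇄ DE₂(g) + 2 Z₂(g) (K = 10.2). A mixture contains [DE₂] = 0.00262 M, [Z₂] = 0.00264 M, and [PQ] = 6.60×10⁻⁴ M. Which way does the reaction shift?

Q = [DE₂]·[Z₂]² / [PQ]³ = (0.00262)·(0.00264)² / (6.60×10⁻⁴)³ = 63.5
Q = 63.5 > K = 10.2, so the reverse reaction proceeds.

to the left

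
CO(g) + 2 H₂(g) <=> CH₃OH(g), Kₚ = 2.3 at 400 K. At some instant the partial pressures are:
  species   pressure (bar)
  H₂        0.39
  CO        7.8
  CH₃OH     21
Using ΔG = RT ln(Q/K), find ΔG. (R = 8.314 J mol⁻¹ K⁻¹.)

ΔG = 6.79 kJ/mol

Qₚ = P(CH₃OH) / (P(CO)·P(H₂)²) = (21) / ((7.8)·(0.39)²) = 17.7
ΔG = RT ln(Qₚ/Kₚ) = (8.314 J mol⁻¹ K⁻¹)(400 K) × ln(17.7/2.3)
   = (3.326 kJ/mol)(2.041) = 6.79 kJ/mol
ΔG > 0, so the forward reaction is non-spontaneous (proceeds in reverse).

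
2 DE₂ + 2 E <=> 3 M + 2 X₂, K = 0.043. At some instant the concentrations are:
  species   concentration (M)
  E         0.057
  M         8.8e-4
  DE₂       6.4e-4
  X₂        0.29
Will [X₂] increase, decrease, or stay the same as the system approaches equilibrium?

stay the same

Q = [M]³·[X₂]² / ([DE₂]²·[E]²) = (8.8e-4)³·(0.29)² / ((6.4e-4)²·(0.057)²) = 0.043
Q = 0.043 = K; the system is at equilibrium.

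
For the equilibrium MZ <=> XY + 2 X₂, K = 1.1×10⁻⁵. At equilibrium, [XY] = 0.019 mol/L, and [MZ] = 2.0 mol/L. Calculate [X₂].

At equilibrium, K = [XY]·[X₂]² / [MZ] = 1.1×10⁻⁵.
(0.019)·([X₂])² / (2.0) = 1.1×10⁻⁵
[X₂]² = 0.00116 ⇒ [X₂] = 0.034 mol/L

[X₂] = 0.034 mol/L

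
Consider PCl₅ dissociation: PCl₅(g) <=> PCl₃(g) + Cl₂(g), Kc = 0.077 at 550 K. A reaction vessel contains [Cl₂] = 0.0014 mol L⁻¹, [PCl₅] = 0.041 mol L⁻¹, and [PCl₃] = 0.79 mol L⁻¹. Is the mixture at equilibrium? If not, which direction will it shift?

Qc = [PCl₃]·[Cl₂] / [PCl₅] = (0.79)·(0.0014) / (0.041) = 0.027
Qc = 0.027 < Kc = 0.077: net forward reaction.

no; Q < K, reaction proceeds forward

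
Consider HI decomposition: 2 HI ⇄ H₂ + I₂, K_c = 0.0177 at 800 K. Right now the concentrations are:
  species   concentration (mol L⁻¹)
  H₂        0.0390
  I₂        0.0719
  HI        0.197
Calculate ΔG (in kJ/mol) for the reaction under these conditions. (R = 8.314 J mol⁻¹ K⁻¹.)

Q_c = [H₂]·[I₂] / [HI]² = (0.0390)·(0.0719) / (0.197)² = 0.0723
ΔG = RT ln(Q_c/K_c) = (8.314 J mol⁻¹ K⁻¹)(800 K) × ln(0.0723/0.0177)
   = (6.651 kJ/mol)(1.407) = 9.36 kJ/mol
ΔG > 0, so the forward reaction is non-spontaneous (proceeds in reverse).

ΔG = 9.36 kJ/mol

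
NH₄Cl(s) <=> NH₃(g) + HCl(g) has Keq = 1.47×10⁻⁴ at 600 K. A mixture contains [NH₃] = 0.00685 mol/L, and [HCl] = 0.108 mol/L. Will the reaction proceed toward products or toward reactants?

(NH₄Cl is a pure solid — omitted from Q.)
Q = [NH₃]·[HCl] = (0.00685)·(0.108) = 7.40×10⁻⁴
Q = 7.40×10⁻⁴ > Keq = 1.47×10⁻⁴, so the reverse reaction proceeds.

reverse (toward reactants)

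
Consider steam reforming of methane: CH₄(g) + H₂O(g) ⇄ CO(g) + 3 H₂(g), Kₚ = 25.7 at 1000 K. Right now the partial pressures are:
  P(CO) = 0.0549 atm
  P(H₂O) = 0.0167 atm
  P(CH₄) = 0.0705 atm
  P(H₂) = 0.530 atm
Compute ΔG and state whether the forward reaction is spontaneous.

ΔG = -10.9 kJ/mol; the forward reaction is spontaneous

Qₚ = P(CO)·P(H₂)³ / (P(CH₄)·P(H₂O)) = (0.0549)·(0.530)³ / ((0.0705)·(0.0167)) = 6.94
ΔG = RT ln(Qₚ/Kₚ) = (8.314 J mol⁻¹ K⁻¹)(1000 K) × ln(6.94/25.7)
   = (8.314 kJ/mol)(-1.309) = -10.9 kJ/mol
ΔG < 0, so the forward reaction is spontaneous (proceeds forward).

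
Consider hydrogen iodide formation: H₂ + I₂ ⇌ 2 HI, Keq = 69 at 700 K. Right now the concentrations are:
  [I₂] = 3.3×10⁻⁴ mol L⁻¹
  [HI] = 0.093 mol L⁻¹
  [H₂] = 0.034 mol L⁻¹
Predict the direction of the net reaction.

toward reactants

Q = [HI]² / ([H₂]·[I₂]) = (0.093)² / ((0.034)·(3.3×10⁻⁴)) = 770
Q = 770 > Keq = 69, so the reverse reaction proceeds.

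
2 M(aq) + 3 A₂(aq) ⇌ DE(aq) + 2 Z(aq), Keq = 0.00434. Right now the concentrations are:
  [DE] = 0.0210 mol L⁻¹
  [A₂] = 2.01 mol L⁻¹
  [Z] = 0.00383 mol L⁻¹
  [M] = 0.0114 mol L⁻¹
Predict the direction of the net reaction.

Q = [DE]·[Z]² / ([M]²·[A₂]³) = (0.0210)·(0.00383)² / ((0.0114)²·(2.01)³) = 2.92×10⁻⁴
Q = 2.92×10⁻⁴ < Keq = 0.00434, so the forward reaction proceeds.

to the right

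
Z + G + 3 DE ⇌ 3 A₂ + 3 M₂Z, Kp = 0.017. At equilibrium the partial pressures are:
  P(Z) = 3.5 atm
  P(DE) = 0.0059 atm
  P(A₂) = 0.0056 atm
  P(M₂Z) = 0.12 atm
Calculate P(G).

P(G) = 0.025 atm

At equilibrium, Kp = P(A₂)³·P(M₂Z)³ / (P(Z)·P(G)·P(DE)³) = 0.017.
(0.0056)³·(0.12)³ / ((3.5)·(P(G))·(0.0059)³) = 0.017
P(G) = 0.0248 = 0.025 atm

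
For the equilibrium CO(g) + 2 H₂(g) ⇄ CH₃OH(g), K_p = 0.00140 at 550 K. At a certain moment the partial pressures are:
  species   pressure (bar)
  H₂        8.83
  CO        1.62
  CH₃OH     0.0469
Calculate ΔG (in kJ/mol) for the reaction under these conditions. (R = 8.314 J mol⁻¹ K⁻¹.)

ΔG = -6.07 kJ/mol

Q_p = P(CH₃OH) / (P(CO)·P(H₂)²) = (0.0469) / ((1.62)·(8.83)²) = 3.71×10⁻⁴
ΔG = RT ln(Q_p/K_p) = (8.314 J mol⁻¹ K⁻¹)(550 K) × ln(3.71×10⁻⁴/0.00140)
   = (4.573 kJ/mol)(-1.328) = -6.07 kJ/mol
ΔG < 0, so the forward reaction is spontaneous (proceeds forward).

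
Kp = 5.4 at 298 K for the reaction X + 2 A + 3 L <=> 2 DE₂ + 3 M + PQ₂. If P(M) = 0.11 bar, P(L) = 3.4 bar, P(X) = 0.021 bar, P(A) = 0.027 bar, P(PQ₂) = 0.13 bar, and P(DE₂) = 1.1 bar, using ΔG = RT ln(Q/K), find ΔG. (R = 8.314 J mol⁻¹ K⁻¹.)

Qp = P(DE₂)²·P(M)³·P(PQ₂) / (P(X)·P(A)²·P(L)³) = (1.1)²·(0.11)³·(0.13) / ((0.021)·(0.027)²·(3.4)³) = 0.348
ΔG = RT ln(Qp/Kp) = (8.314 J mol⁻¹ K⁻¹)(298 K) × ln(0.348/5.4)
   = (2.478 kJ/mol)(-2.742) = -6.79 kJ/mol
ΔG < 0, so the forward reaction is spontaneous (proceeds forward).

ΔG = -6.79 kJ/mol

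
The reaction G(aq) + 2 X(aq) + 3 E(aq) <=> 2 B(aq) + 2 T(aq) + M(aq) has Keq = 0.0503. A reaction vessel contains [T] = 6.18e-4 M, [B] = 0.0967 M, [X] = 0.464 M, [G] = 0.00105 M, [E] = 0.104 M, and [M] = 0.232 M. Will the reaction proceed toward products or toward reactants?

Q = [B]²·[T]²·[M] / ([G]·[X]²·[E]³) = (0.0967)²·(6.18e-4)²·(0.232) / ((0.00105)·(0.464)²·(0.104)³) = 0.00326
Q = 0.00326 < Keq = 0.0503, so the forward reaction proceeds.

toward products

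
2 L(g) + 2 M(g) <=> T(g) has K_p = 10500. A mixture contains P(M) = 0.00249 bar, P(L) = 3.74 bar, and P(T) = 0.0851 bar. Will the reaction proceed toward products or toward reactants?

toward products

Q_p = P(T) / (P(L)²·P(M)²) = (0.0851) / ((3.74)²·(0.00249)²) = 981
Q_p = 981 < K_p = 10500, so the forward reaction proceeds.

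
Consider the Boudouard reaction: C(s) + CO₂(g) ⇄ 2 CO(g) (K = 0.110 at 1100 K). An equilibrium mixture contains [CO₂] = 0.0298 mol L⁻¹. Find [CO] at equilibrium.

[CO] = 0.0573 mol L⁻¹

(C is a pure solid — omitted from K.)
At equilibrium, K = [CO]² / [CO₂] = 0.110.
([CO])² / (0.0298) = 0.110
[CO]² = 0.00328 ⇒ [CO] = 0.0573 mol L⁻¹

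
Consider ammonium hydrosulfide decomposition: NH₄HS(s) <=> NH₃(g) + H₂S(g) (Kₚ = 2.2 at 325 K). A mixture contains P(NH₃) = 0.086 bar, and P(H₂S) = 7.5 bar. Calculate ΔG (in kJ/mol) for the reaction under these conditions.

(NH₄HS is a pure solid — omitted from Qₚ.)
Qₚ = P(NH₃)·P(H₂S) = (0.086)·(7.5) = 0.645
ΔG = RT ln(Qₚ/Kₚ) = (8.314 J mol⁻¹ K⁻¹)(325 K) × ln(0.645/2.2)
   = (2.702 kJ/mol)(-1.227) = -3.32 kJ/mol
ΔG < 0, so the forward reaction is spontaneous (proceeds forward).

ΔG = -3.32 kJ/mol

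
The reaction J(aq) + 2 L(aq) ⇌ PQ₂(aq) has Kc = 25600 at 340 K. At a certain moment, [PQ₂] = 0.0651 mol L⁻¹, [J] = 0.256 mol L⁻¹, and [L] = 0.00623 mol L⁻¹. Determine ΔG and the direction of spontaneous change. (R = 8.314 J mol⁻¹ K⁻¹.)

Qc = [PQ₂] / ([J]·[L]²) = (0.0651) / ((0.256)·(0.00623)²) = 6550
ΔG = RT ln(Qc/Kc) = (8.314 J mol⁻¹ K⁻¹)(340 K) × ln(6550/25600)
   = (2.827 kJ/mol)(-1.363) = -3.85 kJ/mol
ΔG < 0, so the forward reaction is spontaneous (proceeds forward).

ΔG = -3.85 kJ/mol; the forward reaction is spontaneous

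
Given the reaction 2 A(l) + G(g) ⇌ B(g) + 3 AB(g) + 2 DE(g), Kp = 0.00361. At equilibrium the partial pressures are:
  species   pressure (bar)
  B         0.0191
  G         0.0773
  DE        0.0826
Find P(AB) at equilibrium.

(A is a pure liquid — omitted from Kp.)
At equilibrium, Kp = P(B)·P(AB)³·P(DE)² / P(G) = 0.00361.
(0.0191)·(P(AB))³·(0.0826)² / (0.0773) = 0.00361
P(AB)³ = 2.14 ⇒ P(AB) = 1.29 bar

P(AB) = 1.29 bar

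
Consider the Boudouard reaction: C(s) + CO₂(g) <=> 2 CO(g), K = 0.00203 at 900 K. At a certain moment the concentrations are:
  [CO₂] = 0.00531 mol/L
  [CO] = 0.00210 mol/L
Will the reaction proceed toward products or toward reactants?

forward (toward products)

(C is a pure solid — omitted from Q.)
Q = [CO]² / [CO₂] = (0.00210)² / (0.00531) = 8.31e-4
Q = 8.31e-4 < K = 0.00203, so the forward reaction proceeds.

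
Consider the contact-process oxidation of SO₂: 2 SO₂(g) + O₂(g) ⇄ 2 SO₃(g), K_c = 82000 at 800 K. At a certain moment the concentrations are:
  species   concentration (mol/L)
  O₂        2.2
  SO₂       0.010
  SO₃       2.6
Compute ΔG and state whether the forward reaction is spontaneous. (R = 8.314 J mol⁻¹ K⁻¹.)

Q_c = [SO₃]² / ([SO₂]²·[O₂]) = (2.6)² / ((0.010)²·(2.2)) = 30700
ΔG = RT ln(Q_c/K_c) = (8.314 J mol⁻¹ K⁻¹)(800 K) × ln(30700/82000)
   = (6.651 kJ/mol)(-0.9825) = -6.53 kJ/mol
ΔG < 0, so the forward reaction is spontaneous (proceeds forward).

ΔG = -6.53 kJ/mol; the forward reaction is spontaneous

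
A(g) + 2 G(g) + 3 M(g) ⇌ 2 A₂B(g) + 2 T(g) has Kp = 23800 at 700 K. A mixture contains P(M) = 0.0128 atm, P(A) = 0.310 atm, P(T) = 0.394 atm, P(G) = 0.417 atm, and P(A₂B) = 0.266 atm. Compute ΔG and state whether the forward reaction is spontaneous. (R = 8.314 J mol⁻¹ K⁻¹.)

ΔG = 8.19 kJ/mol; the forward reaction is non-spontaneous

Qp = P(A₂B)²·P(T)² / (P(A)·P(G)²·P(M)³) = (0.266)²·(0.394)² / ((0.310)·(0.417)²·(0.0128)³) = 97200
ΔG = RT ln(Qp/Kp) = (8.314 J mol⁻¹ K⁻¹)(700 K) × ln(97200/23800)
   = (5.820 kJ/mol)(1.407) = 8.19 kJ/mol
ΔG > 0, so the forward reaction is non-spontaneous (proceeds in reverse).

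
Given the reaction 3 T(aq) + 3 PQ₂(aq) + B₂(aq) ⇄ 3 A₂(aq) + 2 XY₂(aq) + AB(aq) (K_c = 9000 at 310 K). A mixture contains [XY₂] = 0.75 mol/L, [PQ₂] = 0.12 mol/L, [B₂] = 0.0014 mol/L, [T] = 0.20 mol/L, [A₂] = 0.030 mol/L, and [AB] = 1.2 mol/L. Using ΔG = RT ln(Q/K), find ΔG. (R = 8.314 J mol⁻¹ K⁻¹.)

Q_c = [A₂]³·[XY₂]²·[AB] / ([T]³·[PQ₂]³·[B₂]) = (0.030)³·(0.75)²·(1.2) / ((0.20)³·(0.12)³·(0.0014)) = 942
ΔG = RT ln(Q_c/K_c) = (8.314 J mol⁻¹ K⁻¹)(310 K) × ln(942/9000)
   = (2.577 kJ/mol)(-2.257) = -5.82 kJ/mol
ΔG < 0, so the forward reaction is spontaneous (proceeds forward).

ΔG = -5.82 kJ/mol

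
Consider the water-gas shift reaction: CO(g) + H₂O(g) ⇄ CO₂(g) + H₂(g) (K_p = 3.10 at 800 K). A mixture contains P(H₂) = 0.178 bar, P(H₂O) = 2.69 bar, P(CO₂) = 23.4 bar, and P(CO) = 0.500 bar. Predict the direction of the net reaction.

no net change (already at equilibrium)

Q_p = P(CO₂)·P(H₂) / (P(CO)·P(H₂O)) = (23.4)·(0.178) / ((0.500)·(2.69)) = 3.10
Q_p = 3.10 = K_p, so the system is already at equilibrium.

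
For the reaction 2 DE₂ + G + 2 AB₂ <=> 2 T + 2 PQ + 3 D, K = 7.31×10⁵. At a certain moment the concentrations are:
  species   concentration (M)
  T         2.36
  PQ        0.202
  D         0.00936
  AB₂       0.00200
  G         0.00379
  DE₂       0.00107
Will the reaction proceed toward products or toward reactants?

reverse (toward reactants)

Q = [T]²·[PQ]²·[D]³ / ([DE₂]²·[G]·[AB₂]²) = (2.36)²·(0.202)²·(0.00936)³ / ((0.00107)²·(0.00379)·(0.00200)²) = 1.07×10⁷
Q = 1.07×10⁷ > K = 7.31×10⁵, so the reverse reaction proceeds.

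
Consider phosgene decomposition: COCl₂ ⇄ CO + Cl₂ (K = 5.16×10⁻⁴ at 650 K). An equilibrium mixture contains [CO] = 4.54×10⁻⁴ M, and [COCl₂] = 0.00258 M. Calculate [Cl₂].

At equilibrium, K = [CO]·[Cl₂] / [COCl₂] = 5.16×10⁻⁴.
(4.54×10⁻⁴)·([Cl₂]) / (0.00258) = 5.16×10⁻⁴
[Cl₂] = 0.00293 M

[Cl₂] = 0.00293 M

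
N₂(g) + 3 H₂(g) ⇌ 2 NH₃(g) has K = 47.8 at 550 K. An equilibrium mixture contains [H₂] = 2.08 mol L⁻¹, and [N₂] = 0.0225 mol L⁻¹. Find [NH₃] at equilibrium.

At equilibrium, K = [NH₃]² / ([N₂]·[H₂]³) = 47.8.
([NH₃])² / ((0.0225)·(2.08)³) = 47.8
[NH₃]² = 9.68 ⇒ [NH₃] = 3.11 mol L⁻¹

[NH₃] = 3.11 mol L⁻¹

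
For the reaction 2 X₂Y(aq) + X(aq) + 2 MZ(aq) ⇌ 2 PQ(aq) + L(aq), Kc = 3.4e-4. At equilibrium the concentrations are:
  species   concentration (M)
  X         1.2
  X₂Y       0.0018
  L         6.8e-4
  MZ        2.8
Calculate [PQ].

At equilibrium, Kc = [PQ]²·[L] / ([X₂Y]²·[X]·[MZ]²) = 3.4e-4.
([PQ])²·(6.8e-4) / ((0.0018)²·(1.2)·(2.8)²) = 3.4e-4
[PQ]² = 1.52e-5 ⇒ [PQ] = 0.0039 M

[PQ] = 0.0039 M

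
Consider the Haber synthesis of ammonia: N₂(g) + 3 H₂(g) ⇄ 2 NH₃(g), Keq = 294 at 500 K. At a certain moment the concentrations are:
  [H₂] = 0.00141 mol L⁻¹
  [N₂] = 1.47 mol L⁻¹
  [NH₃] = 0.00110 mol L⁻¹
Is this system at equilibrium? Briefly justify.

Q = [NH₃]² / ([N₂]·[H₂]³) = (0.00110)² / ((1.47)·(0.00141)³) = 294
Q = 294 = Keq; the system is at equilibrium.

yes, at equilibrium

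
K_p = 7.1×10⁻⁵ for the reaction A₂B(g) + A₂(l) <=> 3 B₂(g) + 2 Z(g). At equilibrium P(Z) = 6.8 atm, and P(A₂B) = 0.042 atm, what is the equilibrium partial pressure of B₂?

P(B₂) = 0.0040 atm

(A₂ is a pure liquid — omitted from K_p.)
At equilibrium, K_p = P(B₂)³·P(Z)² / P(A₂B) = 7.1×10⁻⁵.
(P(B₂))³·(6.8)² / (0.042) = 7.1×10⁻⁵
P(B₂)³ = 6.45×10⁻⁸ ⇒ P(B₂) = 0.0040 atm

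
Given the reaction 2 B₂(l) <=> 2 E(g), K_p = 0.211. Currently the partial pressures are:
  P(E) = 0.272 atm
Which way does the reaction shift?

in the forward direction

(B₂ is a pure liquid — omitted from Q_p.)
Q_p = P(E)² = (0.272)² = 0.0740
Q_p = 0.0740 < K_p = 0.211, so the forward reaction proceeds.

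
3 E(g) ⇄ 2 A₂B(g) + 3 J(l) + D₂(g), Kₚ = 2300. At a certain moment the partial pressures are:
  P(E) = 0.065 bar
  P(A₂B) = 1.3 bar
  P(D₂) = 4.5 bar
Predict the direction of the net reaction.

toward reactants

(J is a pure liquid — omitted from Qₚ.)
Qₚ = P(A₂B)²·P(D₂) / P(E)³ = (1.3)²·(4.5) / (0.065)³ = 28000
Qₚ = 28000 > Kₚ = 2300, so the reverse reaction proceeds.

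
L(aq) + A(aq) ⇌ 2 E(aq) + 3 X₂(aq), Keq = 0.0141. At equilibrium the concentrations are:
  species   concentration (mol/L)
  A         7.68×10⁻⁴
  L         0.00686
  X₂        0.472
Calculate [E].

[E] = 8.41×10⁻⁴ mol/L

At equilibrium, Keq = [E]²·[X₂]³ / ([L]·[A]) = 0.0141.
([E])²·(0.472)³ / ((0.00686)·(7.68×10⁻⁴)) = 0.0141
[E]² = 7.06×10⁻⁷ ⇒ [E] = 8.41×10⁻⁴ mol/L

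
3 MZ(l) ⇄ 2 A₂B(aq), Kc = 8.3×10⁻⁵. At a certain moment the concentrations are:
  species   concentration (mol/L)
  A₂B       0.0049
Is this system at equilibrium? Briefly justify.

(MZ is a pure liquid — omitted from Qc.)
Qc = [A₂B]² = (0.0049)² = 2.4×10⁻⁵
Qc = 2.4×10⁻⁵ < Kc = 8.3×10⁻⁵: net forward reaction.

no; Q < K, reaction proceeds forward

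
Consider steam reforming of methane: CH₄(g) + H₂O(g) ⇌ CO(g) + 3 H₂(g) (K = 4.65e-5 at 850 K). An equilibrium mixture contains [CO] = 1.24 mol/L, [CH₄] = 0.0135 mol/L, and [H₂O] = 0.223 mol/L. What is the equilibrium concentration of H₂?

At equilibrium, K = [CO]·[H₂]³ / ([CH₄]·[H₂O]) = 4.65e-5.
(1.24)·([H₂])³ / ((0.0135)·(0.223)) = 4.65e-5
[H₂]³ = 1.13e-7 ⇒ [H₂] = 0.00483 mol/L

[H₂] = 0.00483 mol/L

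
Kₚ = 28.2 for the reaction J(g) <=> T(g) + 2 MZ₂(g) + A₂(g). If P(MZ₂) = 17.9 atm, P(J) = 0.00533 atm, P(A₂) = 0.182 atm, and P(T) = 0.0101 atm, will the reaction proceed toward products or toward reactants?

in the reverse direction

Qₚ = P(T)·P(MZ₂)²·P(A₂) / P(J) = (0.0101)·(17.9)²·(0.182) / (0.00533) = 111
Qₚ = 111 > Kₚ = 28.2, so the reverse reaction proceeds.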